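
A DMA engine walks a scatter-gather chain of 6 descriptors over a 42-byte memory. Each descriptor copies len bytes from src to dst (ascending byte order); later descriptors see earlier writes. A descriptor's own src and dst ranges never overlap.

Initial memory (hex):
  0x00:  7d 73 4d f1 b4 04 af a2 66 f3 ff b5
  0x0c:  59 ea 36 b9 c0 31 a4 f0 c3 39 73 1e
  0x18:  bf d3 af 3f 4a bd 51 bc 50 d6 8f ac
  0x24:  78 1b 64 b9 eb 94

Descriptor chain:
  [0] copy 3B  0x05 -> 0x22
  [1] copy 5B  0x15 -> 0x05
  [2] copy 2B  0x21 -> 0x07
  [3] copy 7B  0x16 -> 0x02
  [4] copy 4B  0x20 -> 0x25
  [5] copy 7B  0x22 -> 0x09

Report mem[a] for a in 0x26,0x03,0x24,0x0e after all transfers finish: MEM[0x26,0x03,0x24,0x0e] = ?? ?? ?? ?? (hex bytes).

[0] 0x05->0x22 len=3 : 04 af a2
[1] 0x15->0x05 len=5 : 39 73 1e bf d3
[2] 0x21->0x07 len=2 : d6 04
[3] 0x16->0x02 len=7 : 73 1e bf d3 af 3f 4a
[4] 0x20->0x25 len=4 : 50 d6 04 af
[5] 0x22->0x09 len=7 : 04 af a2 50 d6 04 af
query mem[0x26]=0xd6, mem[0x03]=0x1e, mem[0x24]=0xa2, mem[0x0e]=0x04

MEM[0x26,0x03,0x24,0x0e] = d6 1e a2 04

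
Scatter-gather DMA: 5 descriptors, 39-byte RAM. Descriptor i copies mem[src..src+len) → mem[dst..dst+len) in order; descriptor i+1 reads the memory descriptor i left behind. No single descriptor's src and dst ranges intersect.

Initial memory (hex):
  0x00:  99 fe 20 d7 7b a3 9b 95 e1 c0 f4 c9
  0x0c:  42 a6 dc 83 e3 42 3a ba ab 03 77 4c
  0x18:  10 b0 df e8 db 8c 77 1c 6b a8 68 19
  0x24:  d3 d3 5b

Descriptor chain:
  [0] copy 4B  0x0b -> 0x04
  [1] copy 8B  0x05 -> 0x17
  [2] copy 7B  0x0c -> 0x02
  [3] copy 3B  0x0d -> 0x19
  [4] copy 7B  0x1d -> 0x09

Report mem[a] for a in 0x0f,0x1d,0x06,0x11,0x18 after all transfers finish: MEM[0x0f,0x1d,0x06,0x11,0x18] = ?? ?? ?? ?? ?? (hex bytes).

#0 dst[0x04+4] := {0xc9,0x42,0xa6,0xdc}
#1 dst[0x17+8] := {0x42,0xa6,0xdc,0xe1,0xc0,0xf4,0xc9,0x42}
#2 dst[0x02+7] := {0x42,0xa6,0xdc,0x83,0xe3,0x42,0x3a}
#3 dst[0x19+3] := {0xa6,0xdc,0x83}
#4 dst[0x09+7] := {0xc9,0x42,0x1c,0x6b,0xa8,0x68,0x19}
query mem[0x0f]=0x19, mem[0x1d]=0xc9, mem[0x06]=0xe3, mem[0x11]=0x42, mem[0x18]=0xa6

MEM[0x0f,0x1d,0x06,0x11,0x18] = 19 c9 e3 42 a6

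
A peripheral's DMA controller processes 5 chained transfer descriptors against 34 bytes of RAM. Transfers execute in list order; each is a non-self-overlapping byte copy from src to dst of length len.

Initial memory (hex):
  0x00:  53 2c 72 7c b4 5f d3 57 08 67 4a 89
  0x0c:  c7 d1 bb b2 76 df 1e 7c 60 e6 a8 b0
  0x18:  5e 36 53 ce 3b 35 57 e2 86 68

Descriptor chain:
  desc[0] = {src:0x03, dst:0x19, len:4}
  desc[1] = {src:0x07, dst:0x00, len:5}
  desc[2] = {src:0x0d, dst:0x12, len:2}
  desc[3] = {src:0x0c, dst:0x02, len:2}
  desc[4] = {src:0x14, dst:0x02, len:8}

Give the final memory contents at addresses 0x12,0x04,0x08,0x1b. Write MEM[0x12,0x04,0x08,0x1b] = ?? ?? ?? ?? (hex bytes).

[0] 0x03->0x19 len=4 : 7c b4 5f d3
[1] 0x07->0x00 len=5 : 57 08 67 4a 89
[2] 0x0d->0x12 len=2 : d1 bb
[3] 0x0c->0x02 len=2 : c7 d1
[4] 0x14->0x02 len=8 : 60 e6 a8 b0 5e 7c b4 5f
query mem[0x12]=0xd1, mem[0x04]=0xa8, mem[0x08]=0xb4, mem[0x1b]=0x5f

MEM[0x12,0x04,0x08,0x1b] = d1 a8 b4 5f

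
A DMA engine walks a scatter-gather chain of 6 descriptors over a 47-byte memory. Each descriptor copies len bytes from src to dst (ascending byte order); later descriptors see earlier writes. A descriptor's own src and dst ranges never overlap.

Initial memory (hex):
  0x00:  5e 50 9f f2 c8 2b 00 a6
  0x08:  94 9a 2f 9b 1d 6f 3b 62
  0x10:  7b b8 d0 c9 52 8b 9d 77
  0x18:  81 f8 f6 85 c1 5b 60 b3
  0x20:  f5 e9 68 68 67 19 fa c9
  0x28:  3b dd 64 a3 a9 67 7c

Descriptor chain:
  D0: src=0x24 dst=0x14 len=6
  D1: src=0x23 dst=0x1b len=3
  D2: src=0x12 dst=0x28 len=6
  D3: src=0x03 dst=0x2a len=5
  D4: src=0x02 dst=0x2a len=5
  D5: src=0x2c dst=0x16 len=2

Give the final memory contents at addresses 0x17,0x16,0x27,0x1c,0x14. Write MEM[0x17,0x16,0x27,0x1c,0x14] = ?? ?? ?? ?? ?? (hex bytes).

MEM[0x17,0x16,0x27,0x1c,0x14] = 2b c8 c9 67 67

[0] 0x24->0x14 len=6 : 67 19 fa c9 3b dd
[1] 0x23->0x1b len=3 : 68 67 19
[2] 0x12->0x28 len=6 : d0 c9 67 19 fa c9
[3] 0x03->0x2a len=5 : f2 c8 2b 00 a6
[4] 0x02->0x2a len=5 : 9f f2 c8 2b 00
[5] 0x2c->0x16 len=2 : c8 2b
query mem[0x17]=0x2b, mem[0x16]=0xc8, mem[0x27]=0xc9, mem[0x1c]=0x67, mem[0x14]=0x67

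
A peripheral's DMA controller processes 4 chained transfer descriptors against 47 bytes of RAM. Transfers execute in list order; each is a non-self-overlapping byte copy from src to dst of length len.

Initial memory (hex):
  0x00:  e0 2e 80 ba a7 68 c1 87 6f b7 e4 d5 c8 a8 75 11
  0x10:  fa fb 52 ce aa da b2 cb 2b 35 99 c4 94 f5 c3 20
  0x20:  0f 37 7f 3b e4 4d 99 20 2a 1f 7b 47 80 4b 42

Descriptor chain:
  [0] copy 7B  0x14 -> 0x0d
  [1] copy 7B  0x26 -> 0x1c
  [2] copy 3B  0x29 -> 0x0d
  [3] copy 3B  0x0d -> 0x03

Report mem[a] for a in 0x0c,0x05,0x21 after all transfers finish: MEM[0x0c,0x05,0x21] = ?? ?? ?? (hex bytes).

MEM[0x0c,0x05,0x21] = c8 47 47

[0] 0x14->0x0d len=7 : aa da b2 cb 2b 35 99
[1] 0x26->0x1c len=7 : 99 20 2a 1f 7b 47 80
[2] 0x29->0x0d len=3 : 1f 7b 47
[3] 0x0d->0x03 len=3 : 1f 7b 47
query mem[0x0c]=0xc8, mem[0x05]=0x47, mem[0x21]=0x47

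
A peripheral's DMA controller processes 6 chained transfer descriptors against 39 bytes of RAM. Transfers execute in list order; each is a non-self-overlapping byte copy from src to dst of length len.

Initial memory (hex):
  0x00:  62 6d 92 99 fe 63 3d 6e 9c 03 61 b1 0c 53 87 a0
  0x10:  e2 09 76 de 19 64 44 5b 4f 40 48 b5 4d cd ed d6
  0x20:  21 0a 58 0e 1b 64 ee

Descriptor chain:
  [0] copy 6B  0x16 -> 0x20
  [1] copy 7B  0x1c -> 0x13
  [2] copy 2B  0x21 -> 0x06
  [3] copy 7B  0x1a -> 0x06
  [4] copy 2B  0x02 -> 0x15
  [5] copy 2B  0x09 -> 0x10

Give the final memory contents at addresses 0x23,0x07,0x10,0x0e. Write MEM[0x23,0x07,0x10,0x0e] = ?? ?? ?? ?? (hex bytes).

MEM[0x23,0x07,0x10,0x0e] = 40 b5 cd 87

#0 dst[0x20+6] := {0x44,0x5b,0x4f,0x40,0x48,0xb5}
#1 dst[0x13+7] := {0x4d,0xcd,0xed,0xd6,0x44,0x5b,0x4f}
#2 dst[0x06+2] := {0x5b,0x4f}
#3 dst[0x06+7] := {0x48,0xb5,0x4d,0xcd,0xed,0xd6,0x44}
#4 dst[0x15+2] := {0x92,0x99}
#5 dst[0x10+2] := {0xcd,0xed}
query mem[0x23]=0x40, mem[0x07]=0xb5, mem[0x10]=0xcd, mem[0x0e]=0x87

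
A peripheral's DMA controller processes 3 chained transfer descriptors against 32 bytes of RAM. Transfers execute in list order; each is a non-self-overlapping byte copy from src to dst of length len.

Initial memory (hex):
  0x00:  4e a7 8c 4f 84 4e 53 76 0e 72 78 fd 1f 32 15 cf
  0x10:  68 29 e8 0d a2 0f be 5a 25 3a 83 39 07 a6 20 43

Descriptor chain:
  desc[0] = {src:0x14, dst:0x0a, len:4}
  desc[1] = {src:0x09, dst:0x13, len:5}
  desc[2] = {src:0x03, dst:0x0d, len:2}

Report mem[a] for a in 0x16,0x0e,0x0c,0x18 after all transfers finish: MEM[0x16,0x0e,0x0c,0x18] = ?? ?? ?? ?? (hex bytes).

MEM[0x16,0x0e,0x0c,0x18] = be 84 be 25

D0: mem[0x0a..0x0d] <- [a2 0f be 5a]
D1: mem[0x13..0x17] <- [72 a2 0f be 5a]
D2: mem[0x0d..0x0e] <- [4f 84]
query mem[0x16]=0xbe, mem[0x0e]=0x84, mem[0x0c]=0xbe, mem[0x18]=0x25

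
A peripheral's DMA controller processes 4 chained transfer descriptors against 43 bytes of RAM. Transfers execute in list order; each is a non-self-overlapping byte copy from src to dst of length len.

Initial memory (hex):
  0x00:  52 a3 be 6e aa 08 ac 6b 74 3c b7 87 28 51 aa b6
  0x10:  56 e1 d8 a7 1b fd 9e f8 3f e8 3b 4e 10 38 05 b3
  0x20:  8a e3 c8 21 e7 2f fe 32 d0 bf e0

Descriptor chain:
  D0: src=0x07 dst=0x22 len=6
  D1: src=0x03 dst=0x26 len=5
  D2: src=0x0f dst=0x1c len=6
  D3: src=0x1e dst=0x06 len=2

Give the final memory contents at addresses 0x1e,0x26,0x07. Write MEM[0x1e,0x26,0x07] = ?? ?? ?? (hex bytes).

MEM[0x1e,0x26,0x07] = e1 6e d8

#0 dst[0x22+6] := {0x6b,0x74,0x3c,0xb7,0x87,0x28}
#1 dst[0x26+5] := {0x6e,0xaa,0x08,0xac,0x6b}
#2 dst[0x1c+6] := {0xb6,0x56,0xe1,0xd8,0xa7,0x1b}
#3 dst[0x06+2] := {0xe1,0xd8}
query mem[0x1e]=0xe1, mem[0x26]=0x6e, mem[0x07]=0xd8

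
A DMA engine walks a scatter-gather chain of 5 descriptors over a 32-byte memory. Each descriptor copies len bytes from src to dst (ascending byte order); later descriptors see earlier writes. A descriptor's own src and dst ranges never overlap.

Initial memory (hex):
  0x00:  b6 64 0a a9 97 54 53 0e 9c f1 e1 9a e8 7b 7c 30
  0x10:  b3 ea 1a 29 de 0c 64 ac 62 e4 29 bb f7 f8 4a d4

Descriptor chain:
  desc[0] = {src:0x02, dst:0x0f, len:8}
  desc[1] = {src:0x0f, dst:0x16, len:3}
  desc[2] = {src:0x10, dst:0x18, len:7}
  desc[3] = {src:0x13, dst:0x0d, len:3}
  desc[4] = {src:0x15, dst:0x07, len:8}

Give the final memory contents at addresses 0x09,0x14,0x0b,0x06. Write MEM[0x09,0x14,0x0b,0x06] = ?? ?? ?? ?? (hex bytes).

[0] 0x02->0x0f len=8 : 0a a9 97 54 53 0e 9c f1
[1] 0x0f->0x16 len=3 : 0a a9 97
[2] 0x10->0x18 len=7 : a9 97 54 53 0e 9c 0a
[3] 0x13->0x0d len=3 : 53 0e 9c
[4] 0x15->0x07 len=8 : 9c 0a a9 a9 97 54 53 0e
query mem[0x09]=0xa9, mem[0x14]=0x0e, mem[0x0b]=0x97, mem[0x06]=0x53

MEM[0x09,0x14,0x0b,0x06] = a9 0e 97 53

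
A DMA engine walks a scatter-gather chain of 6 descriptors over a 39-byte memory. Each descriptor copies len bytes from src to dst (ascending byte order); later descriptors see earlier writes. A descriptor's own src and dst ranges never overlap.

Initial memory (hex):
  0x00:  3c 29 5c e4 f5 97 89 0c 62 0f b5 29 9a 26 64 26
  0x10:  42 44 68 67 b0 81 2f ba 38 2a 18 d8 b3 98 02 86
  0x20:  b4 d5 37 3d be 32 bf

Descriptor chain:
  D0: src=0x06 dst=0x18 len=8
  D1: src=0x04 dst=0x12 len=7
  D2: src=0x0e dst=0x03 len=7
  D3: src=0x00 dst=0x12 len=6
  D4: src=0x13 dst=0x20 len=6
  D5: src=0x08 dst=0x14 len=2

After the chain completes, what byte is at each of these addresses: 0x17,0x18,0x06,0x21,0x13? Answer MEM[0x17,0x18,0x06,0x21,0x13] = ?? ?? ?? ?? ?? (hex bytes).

MEM[0x17,0x18,0x06,0x21,0x13] = 42 b5 44 5c 29

[0] 0x06->0x18 len=8 : 89 0c 62 0f b5 29 9a 26
[1] 0x04->0x12 len=7 : f5 97 89 0c 62 0f b5
[2] 0x0e->0x03 len=7 : 64 26 42 44 f5 97 89
[3] 0x00->0x12 len=6 : 3c 29 5c 64 26 42
[4] 0x13->0x20 len=6 : 29 5c 64 26 42 b5
[5] 0x08->0x14 len=2 : 97 89
query mem[0x17]=0x42, mem[0x18]=0xb5, mem[0x06]=0x44, mem[0x21]=0x5c, mem[0x13]=0x29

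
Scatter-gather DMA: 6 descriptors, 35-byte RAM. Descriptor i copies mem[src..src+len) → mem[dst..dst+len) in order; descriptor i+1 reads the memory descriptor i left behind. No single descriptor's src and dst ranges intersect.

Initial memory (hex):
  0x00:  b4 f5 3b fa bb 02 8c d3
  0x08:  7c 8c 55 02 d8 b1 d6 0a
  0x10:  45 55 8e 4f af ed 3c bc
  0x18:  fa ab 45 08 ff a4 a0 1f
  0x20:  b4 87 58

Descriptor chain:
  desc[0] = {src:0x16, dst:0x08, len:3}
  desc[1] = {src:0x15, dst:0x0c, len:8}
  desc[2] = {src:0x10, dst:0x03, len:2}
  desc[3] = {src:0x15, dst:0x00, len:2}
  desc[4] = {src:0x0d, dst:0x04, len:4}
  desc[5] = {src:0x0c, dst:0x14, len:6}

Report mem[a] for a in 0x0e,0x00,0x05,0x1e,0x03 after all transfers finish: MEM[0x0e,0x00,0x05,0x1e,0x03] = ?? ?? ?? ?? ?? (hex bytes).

MEM[0x0e,0x00,0x05,0x1e,0x03] = bc ed bc a0 ab

[0] 0x16->0x08 len=3 : 3c bc fa
[1] 0x15->0x0c len=8 : ed 3c bc fa ab 45 08 ff
[2] 0x10->0x03 len=2 : ab 45
[3] 0x15->0x00 len=2 : ed 3c
[4] 0x0d->0x04 len=4 : 3c bc fa ab
[5] 0x0c->0x14 len=6 : ed 3c bc fa ab 45
query mem[0x0e]=0xbc, mem[0x00]=0xed, mem[0x05]=0xbc, mem[0x1e]=0xa0, mem[0x03]=0xab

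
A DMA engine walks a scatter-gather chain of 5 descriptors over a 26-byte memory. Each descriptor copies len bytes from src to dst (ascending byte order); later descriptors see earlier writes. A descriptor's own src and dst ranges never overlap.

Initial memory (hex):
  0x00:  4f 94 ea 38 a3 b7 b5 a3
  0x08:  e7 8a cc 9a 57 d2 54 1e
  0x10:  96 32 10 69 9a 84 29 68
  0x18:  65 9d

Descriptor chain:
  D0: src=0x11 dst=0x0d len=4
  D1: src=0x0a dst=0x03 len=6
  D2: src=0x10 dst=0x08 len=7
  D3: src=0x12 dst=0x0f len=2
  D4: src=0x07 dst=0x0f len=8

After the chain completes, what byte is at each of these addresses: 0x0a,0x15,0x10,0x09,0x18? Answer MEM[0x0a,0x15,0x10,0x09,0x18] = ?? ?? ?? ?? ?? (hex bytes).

MEM[0x0a,0x15,0x10,0x09,0x18] = 10 84 9a 32 65

  after D0: wrote 4B at 0x0d = 3210699a
  after D1: wrote 6B at 0x03 = cc9a57321069
  after D2: wrote 7B at 0x08 = 9a3210699a8429
  after D3: wrote 2B at 0x0f = 1069
  after D4: wrote 8B at 0x0f = 109a3210699a8429
query mem[0x0a]=0x10, mem[0x15]=0x84, mem[0x10]=0x9a, mem[0x09]=0x32, mem[0x18]=0x65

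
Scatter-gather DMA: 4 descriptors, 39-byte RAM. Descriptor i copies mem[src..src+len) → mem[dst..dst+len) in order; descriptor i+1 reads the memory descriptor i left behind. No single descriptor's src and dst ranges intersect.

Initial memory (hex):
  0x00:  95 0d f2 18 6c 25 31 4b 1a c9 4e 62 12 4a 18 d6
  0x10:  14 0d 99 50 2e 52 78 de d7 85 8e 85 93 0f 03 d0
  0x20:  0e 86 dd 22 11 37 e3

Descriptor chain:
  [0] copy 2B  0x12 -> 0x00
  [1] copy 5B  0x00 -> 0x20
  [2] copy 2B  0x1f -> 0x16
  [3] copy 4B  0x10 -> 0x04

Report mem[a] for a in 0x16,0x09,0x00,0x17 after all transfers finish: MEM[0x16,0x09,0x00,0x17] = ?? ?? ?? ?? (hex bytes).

MEM[0x16,0x09,0x00,0x17] = d0 c9 99 99

  after D0: wrote 2B at 0x00 = 9950
  after D1: wrote 5B at 0x20 = 9950f2186c
  after D2: wrote 2B at 0x16 = d099
  after D3: wrote 4B at 0x04 = 140d9950
query mem[0x16]=0xd0, mem[0x09]=0xc9, mem[0x00]=0x99, mem[0x17]=0x99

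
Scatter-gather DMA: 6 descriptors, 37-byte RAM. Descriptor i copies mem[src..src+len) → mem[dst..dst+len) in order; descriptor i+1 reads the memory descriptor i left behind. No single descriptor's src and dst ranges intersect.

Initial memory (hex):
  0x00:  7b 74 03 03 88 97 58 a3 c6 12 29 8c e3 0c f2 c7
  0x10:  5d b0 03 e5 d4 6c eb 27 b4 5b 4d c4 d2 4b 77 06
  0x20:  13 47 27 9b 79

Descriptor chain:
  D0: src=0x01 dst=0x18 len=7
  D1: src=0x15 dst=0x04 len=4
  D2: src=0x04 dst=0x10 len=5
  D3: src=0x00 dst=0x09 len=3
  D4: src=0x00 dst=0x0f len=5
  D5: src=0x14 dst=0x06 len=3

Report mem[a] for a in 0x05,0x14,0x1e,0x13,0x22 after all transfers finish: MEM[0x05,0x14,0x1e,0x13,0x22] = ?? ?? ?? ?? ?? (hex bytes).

MEM[0x05,0x14,0x1e,0x13,0x22] = eb c6 a3 6c 27

[0] 0x01->0x18 len=7 : 74 03 03 88 97 58 a3
[1] 0x15->0x04 len=4 : 6c eb 27 74
[2] 0x04->0x10 len=5 : 6c eb 27 74 c6
[3] 0x00->0x09 len=3 : 7b 74 03
[4] 0x00->0x0f len=5 : 7b 74 03 03 6c
[5] 0x14->0x06 len=3 : c6 6c eb
query mem[0x05]=0xeb, mem[0x14]=0xc6, mem[0x1e]=0xa3, mem[0x13]=0x6c, mem[0x22]=0x27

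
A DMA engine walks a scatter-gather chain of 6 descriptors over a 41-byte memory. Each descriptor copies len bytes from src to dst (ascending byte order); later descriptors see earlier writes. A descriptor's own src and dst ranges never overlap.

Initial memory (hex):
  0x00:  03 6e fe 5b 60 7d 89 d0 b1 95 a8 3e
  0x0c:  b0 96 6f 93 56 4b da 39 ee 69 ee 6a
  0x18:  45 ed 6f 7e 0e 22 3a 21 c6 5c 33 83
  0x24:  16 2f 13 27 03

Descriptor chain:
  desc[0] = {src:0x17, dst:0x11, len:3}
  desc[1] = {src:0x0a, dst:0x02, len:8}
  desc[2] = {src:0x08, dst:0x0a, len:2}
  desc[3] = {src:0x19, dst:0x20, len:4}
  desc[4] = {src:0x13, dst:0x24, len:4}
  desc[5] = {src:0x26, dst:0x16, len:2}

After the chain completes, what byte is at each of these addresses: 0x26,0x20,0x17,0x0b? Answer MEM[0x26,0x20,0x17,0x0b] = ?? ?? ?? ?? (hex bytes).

MEM[0x26,0x20,0x17,0x0b] = 69 ed ee 6a

#0 dst[0x11+3] := {0x6a,0x45,0xed}
#1 dst[0x02+8] := {0xa8,0x3e,0xb0,0x96,0x6f,0x93,0x56,0x6a}
#2 dst[0x0a+2] := {0x56,0x6a}
#3 dst[0x20+4] := {0xed,0x6f,0x7e,0x0e}
#4 dst[0x24+4] := {0xed,0xee,0x69,0xee}
#5 dst[0x16+2] := {0x69,0xee}
query mem[0x26]=0x69, mem[0x20]=0xed, mem[0x17]=0xee, mem[0x0b]=0x6a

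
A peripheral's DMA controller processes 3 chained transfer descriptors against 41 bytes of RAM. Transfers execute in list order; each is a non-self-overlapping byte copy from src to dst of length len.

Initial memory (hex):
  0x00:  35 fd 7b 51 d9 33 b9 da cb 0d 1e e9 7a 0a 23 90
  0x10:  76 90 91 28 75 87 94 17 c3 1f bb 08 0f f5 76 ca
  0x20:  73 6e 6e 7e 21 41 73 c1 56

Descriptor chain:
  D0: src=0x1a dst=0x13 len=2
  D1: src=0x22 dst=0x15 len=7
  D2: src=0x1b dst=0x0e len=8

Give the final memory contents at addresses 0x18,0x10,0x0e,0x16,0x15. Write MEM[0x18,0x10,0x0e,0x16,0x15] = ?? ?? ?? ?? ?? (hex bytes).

  after D0: wrote 2B at 0x13 = bb08
  after D1: wrote 7B at 0x15 = 6e7e214173c156
  after D2: wrote 8B at 0x0e = 560ff576ca736e6e
query mem[0x18]=0x41, mem[0x10]=0xf5, mem[0x0e]=0x56, mem[0x16]=0x7e, mem[0x15]=0x6e

MEM[0x18,0x10,0x0e,0x16,0x15] = 41 f5 56 7e 6e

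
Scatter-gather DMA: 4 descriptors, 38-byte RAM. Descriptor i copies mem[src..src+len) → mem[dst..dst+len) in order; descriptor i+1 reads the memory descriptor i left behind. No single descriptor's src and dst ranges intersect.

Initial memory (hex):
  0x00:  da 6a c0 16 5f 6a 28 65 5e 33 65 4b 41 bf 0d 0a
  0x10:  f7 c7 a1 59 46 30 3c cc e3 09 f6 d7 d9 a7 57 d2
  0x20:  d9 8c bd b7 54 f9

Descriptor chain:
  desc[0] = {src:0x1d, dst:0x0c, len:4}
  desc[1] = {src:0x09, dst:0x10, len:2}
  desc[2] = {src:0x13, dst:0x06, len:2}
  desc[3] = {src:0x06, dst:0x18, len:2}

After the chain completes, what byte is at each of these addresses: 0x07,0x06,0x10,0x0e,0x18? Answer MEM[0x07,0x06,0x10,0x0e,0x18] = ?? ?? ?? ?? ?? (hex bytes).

[0] 0x1d->0x0c len=4 : a7 57 d2 d9
[1] 0x09->0x10 len=2 : 33 65
[2] 0x13->0x06 len=2 : 59 46
[3] 0x06->0x18 len=2 : 59 46
query mem[0x07]=0x46, mem[0x06]=0x59, mem[0x10]=0x33, mem[0x0e]=0xd2, mem[0x18]=0x59

MEM[0x07,0x06,0x10,0x0e,0x18] = 46 59 33 d2 59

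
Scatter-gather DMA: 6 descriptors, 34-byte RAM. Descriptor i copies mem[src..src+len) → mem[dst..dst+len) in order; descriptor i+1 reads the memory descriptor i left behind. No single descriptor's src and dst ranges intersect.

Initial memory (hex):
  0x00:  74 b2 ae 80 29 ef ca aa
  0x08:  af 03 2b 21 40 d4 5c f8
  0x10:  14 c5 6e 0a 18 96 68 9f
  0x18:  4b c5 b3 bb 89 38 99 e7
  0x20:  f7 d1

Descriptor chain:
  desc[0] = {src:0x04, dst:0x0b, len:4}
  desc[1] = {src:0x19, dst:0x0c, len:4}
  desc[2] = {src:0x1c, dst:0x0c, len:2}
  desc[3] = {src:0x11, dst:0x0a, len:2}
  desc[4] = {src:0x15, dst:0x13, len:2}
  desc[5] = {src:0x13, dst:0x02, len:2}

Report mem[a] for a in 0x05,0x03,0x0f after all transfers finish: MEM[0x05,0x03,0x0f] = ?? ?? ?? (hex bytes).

  after D0: wrote 4B at 0x0b = 29efcaaa
  after D1: wrote 4B at 0x0c = c5b3bb89
  after D2: wrote 2B at 0x0c = 8938
  after D3: wrote 2B at 0x0a = c56e
  after D4: wrote 2B at 0x13 = 9668
  after D5: wrote 2B at 0x02 = 9668
query mem[0x05]=0xef, mem[0x03]=0x68, mem[0x0f]=0x89

MEM[0x05,0x03,0x0f] = ef 68 89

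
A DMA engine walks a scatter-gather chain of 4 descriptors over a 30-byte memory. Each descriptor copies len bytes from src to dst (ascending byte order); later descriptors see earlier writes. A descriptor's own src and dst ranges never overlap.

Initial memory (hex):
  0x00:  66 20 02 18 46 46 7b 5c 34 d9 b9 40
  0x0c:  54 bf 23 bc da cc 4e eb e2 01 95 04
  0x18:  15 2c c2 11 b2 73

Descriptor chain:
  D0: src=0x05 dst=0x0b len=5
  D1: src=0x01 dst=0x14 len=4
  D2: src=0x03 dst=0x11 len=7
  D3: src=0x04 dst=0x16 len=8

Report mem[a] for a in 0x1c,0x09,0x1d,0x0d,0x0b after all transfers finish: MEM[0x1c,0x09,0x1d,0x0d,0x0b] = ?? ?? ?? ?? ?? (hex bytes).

MEM[0x1c,0x09,0x1d,0x0d,0x0b] = b9 d9 46 5c 46

[0] 0x05->0x0b len=5 : 46 7b 5c 34 d9
[1] 0x01->0x14 len=4 : 20 02 18 46
[2] 0x03->0x11 len=7 : 18 46 46 7b 5c 34 d9
[3] 0x04->0x16 len=8 : 46 46 7b 5c 34 d9 b9 46
query mem[0x1c]=0xb9, mem[0x09]=0xd9, mem[0x1d]=0x46, mem[0x0d]=0x5c, mem[0x0b]=0x46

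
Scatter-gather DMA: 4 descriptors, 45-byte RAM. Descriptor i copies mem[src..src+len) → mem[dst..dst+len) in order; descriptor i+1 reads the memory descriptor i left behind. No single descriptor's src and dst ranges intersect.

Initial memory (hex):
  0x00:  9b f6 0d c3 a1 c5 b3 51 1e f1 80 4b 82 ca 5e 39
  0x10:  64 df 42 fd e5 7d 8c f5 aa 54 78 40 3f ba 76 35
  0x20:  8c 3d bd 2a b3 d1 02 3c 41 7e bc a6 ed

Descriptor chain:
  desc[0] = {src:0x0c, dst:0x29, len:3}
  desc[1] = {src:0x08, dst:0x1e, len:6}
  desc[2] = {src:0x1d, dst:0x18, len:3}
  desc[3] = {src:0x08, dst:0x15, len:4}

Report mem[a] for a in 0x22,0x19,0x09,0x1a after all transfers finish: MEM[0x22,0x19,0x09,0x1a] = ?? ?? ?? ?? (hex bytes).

MEM[0x22,0x19,0x09,0x1a] = 82 1e f1 f1

D0: mem[0x29..0x2b] <- [82 ca 5e]
D1: mem[0x1e..0x23] <- [1e f1 80 4b 82 ca]
D2: mem[0x18..0x1a] <- [ba 1e f1]
D3: mem[0x15..0x18] <- [1e f1 80 4b]
query mem[0x22]=0x82, mem[0x19]=0x1e, mem[0x09]=0xf1, mem[0x1a]=0xf1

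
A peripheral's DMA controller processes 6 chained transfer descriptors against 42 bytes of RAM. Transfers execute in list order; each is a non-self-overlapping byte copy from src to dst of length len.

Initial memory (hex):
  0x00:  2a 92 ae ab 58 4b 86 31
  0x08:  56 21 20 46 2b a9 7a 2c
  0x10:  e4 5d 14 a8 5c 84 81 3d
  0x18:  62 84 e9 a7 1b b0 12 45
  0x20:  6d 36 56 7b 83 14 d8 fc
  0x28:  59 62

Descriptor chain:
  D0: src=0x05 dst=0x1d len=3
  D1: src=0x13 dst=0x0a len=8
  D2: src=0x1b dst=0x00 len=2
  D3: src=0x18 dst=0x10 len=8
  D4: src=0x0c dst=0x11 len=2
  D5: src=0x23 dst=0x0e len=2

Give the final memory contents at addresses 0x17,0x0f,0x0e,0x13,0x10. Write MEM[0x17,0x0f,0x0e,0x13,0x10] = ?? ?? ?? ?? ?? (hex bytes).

MEM[0x17,0x0f,0x0e,0x13,0x10] = 31 83 7b a7 62

[0] 0x05->0x1d len=3 : 4b 86 31
[1] 0x13->0x0a len=8 : a8 5c 84 81 3d 62 84 e9
[2] 0x1b->0x00 len=2 : a7 1b
[3] 0x18->0x10 len=8 : 62 84 e9 a7 1b 4b 86 31
[4] 0x0c->0x11 len=2 : 84 81
[5] 0x23->0x0e len=2 : 7b 83
query mem[0x17]=0x31, mem[0x0f]=0x83, mem[0x0e]=0x7b, mem[0x13]=0xa7, mem[0x10]=0x62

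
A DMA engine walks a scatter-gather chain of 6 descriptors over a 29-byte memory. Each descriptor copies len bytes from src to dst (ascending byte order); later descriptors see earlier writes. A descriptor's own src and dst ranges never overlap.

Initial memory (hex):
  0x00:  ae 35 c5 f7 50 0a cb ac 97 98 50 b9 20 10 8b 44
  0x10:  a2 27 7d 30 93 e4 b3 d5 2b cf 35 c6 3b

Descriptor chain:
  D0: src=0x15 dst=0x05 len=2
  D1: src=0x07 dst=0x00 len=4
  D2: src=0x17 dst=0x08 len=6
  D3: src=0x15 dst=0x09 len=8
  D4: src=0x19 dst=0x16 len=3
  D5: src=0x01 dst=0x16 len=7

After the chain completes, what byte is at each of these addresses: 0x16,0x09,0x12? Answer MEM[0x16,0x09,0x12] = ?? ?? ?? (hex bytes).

MEM[0x16,0x09,0x12] = 97 e4 7d

  after D0: wrote 2B at 0x05 = e4b3
  after D1: wrote 4B at 0x00 = ac979850
  after D2: wrote 6B at 0x08 = d52bcf35c63b
  after D3: wrote 8B at 0x09 = e4b3d52bcf35c63b
  after D4: wrote 3B at 0x16 = cf35c6
  after D5: wrote 7B at 0x16 = 97985050e4b3ac
query mem[0x16]=0x97, mem[0x09]=0xe4, mem[0x12]=0x7d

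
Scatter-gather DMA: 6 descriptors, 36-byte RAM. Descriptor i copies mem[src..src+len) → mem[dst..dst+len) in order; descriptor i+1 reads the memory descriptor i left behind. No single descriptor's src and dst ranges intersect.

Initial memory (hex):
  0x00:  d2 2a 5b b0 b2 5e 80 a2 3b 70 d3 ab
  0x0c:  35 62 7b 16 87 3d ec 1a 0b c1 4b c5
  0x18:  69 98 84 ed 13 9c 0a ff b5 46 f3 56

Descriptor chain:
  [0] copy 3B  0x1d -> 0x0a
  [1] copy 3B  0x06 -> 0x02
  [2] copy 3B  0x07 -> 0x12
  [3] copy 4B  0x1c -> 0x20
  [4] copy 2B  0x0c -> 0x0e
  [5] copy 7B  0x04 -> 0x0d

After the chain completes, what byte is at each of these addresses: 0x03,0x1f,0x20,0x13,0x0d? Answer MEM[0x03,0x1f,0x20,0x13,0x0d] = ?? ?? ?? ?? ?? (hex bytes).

MEM[0x03,0x1f,0x20,0x13,0x0d] = a2 ff 13 9c 3b

[0] 0x1d->0x0a len=3 : 9c 0a ff
[1] 0x06->0x02 len=3 : 80 a2 3b
[2] 0x07->0x12 len=3 : a2 3b 70
[3] 0x1c->0x20 len=4 : 13 9c 0a ff
[4] 0x0c->0x0e len=2 : ff 62
[5] 0x04->0x0d len=7 : 3b 5e 80 a2 3b 70 9c
query mem[0x03]=0xa2, mem[0x1f]=0xff, mem[0x20]=0x13, mem[0x13]=0x9c, mem[0x0d]=0x3b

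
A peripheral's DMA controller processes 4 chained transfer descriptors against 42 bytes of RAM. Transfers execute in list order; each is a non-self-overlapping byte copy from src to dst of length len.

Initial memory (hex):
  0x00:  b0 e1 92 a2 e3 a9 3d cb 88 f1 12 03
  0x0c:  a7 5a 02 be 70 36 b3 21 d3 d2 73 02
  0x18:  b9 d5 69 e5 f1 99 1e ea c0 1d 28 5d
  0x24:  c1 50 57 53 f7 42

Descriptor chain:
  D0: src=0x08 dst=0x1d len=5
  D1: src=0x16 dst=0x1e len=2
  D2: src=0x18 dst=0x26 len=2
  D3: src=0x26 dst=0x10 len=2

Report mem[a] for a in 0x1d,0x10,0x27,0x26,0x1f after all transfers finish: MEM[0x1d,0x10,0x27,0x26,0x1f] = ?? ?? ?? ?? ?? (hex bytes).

D0: mem[0x1d..0x21] <- [88 f1 12 03 a7]
D1: mem[0x1e..0x1f] <- [73 02]
D2: mem[0x26..0x27] <- [b9 d5]
D3: mem[0x10..0x11] <- [b9 d5]
query mem[0x1d]=0x88, mem[0x10]=0xb9, mem[0x27]=0xd5, mem[0x26]=0xb9, mem[0x1f]=0x02

MEM[0x1d,0x10,0x27,0x26,0x1f] = 88 b9 d5 b9 02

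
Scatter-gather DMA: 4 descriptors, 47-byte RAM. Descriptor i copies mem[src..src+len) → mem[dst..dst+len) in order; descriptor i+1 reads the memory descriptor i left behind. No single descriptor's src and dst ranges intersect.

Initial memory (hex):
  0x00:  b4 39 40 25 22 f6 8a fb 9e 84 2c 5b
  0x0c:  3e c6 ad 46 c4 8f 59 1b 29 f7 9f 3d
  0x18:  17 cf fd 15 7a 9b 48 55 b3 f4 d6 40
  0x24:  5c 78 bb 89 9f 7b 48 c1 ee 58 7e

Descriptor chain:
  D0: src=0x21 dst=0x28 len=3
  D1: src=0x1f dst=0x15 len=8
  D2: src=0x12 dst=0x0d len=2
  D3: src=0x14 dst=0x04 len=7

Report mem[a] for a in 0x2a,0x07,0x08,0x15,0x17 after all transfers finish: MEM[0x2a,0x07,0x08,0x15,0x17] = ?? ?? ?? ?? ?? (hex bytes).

MEM[0x2a,0x07,0x08,0x15,0x17] = 40 f4 d6 55 f4

[0] 0x21->0x28 len=3 : f4 d6 40
[1] 0x1f->0x15 len=8 : 55 b3 f4 d6 40 5c 78 bb
[2] 0x12->0x0d len=2 : 59 1b
[3] 0x14->0x04 len=7 : 29 55 b3 f4 d6 40 5c
query mem[0x2a]=0x40, mem[0x07]=0xf4, mem[0x08]=0xd6, mem[0x15]=0x55, mem[0x17]=0xf4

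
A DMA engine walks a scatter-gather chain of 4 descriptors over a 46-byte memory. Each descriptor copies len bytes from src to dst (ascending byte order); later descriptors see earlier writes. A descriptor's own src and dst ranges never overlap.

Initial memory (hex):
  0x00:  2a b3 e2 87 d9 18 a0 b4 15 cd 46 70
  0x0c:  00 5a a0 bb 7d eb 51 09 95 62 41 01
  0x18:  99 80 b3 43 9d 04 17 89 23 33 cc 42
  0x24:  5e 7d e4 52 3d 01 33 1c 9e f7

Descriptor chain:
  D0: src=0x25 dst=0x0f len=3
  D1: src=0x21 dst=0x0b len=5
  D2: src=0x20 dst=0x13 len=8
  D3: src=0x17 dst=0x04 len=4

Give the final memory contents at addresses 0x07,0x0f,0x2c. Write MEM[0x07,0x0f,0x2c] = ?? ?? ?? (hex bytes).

D0: mem[0x0f..0x11] <- [7d e4 52]
D1: mem[0x0b..0x0f] <- [33 cc 42 5e 7d]
D2: mem[0x13..0x1a] <- [23 33 cc 42 5e 7d e4 52]
D3: mem[0x04..0x07] <- [5e 7d e4 52]
query mem[0x07]=0x52, mem[0x0f]=0x7d, mem[0x2c]=0x9e

MEM[0x07,0x0f,0x2c] = 52 7d 9e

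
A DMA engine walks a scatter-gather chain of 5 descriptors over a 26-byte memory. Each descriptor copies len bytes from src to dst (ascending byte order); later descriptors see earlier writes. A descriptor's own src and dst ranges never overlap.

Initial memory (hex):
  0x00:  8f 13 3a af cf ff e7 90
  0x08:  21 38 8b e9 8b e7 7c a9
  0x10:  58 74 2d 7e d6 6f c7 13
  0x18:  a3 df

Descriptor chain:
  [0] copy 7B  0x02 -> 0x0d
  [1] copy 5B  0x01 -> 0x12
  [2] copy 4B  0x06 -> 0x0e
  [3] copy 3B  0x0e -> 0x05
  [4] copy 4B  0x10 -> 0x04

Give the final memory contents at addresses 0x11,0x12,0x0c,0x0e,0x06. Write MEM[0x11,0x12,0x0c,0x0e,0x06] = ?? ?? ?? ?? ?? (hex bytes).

MEM[0x11,0x12,0x0c,0x0e,0x06] = 38 13 8b e7 13

  after D0: wrote 7B at 0x0d = 3aafcfffe79021
  after D1: wrote 5B at 0x12 = 133aafcfff
  after D2: wrote 4B at 0x0e = e7902138
  after D3: wrote 3B at 0x05 = e79021
  after D4: wrote 4B at 0x04 = 2138133a
query mem[0x11]=0x38, mem[0x12]=0x13, mem[0x0c]=0x8b, mem[0x0e]=0xe7, mem[0x06]=0x13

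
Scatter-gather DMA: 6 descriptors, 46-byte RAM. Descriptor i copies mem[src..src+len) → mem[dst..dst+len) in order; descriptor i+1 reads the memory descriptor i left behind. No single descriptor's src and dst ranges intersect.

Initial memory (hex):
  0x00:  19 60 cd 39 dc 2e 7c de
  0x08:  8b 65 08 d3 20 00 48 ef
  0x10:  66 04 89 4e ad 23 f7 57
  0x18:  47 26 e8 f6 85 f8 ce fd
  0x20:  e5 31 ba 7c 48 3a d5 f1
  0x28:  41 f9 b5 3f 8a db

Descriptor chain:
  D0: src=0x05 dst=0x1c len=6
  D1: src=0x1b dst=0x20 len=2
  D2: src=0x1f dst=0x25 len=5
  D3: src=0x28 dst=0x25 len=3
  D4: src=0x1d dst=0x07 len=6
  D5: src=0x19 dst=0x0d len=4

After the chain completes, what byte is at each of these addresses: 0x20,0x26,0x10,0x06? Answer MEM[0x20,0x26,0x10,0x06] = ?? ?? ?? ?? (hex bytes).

[0] 0x05->0x1c len=6 : 2e 7c de 8b 65 08
[1] 0x1b->0x20 len=2 : f6 2e
[2] 0x1f->0x25 len=5 : 8b f6 2e ba 7c
[3] 0x28->0x25 len=3 : ba 7c b5
[4] 0x1d->0x07 len=6 : 7c de 8b f6 2e ba
[5] 0x19->0x0d len=4 : 26 e8 f6 2e
query mem[0x20]=0xf6, mem[0x26]=0x7c, mem[0x10]=0x2e, mem[0x06]=0x7c

MEM[0x20,0x26,0x10,0x06] = f6 7c 2e 7c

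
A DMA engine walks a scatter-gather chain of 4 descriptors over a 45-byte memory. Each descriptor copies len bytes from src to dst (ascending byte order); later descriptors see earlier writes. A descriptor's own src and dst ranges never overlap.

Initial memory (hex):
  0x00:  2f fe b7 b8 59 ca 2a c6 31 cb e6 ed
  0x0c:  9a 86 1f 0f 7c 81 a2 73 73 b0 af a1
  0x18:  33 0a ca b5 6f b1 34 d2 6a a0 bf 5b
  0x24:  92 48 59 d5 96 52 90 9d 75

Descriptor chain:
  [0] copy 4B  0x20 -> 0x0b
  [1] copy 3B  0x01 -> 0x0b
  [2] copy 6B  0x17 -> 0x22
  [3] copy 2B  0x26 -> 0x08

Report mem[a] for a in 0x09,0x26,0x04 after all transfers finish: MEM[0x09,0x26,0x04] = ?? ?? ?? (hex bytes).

MEM[0x09,0x26,0x04] = 6f b5 59

  after D0: wrote 4B at 0x0b = 6aa0bf5b
  after D1: wrote 3B at 0x0b = feb7b8
  after D2: wrote 6B at 0x22 = a1330acab56f
  after D3: wrote 2B at 0x08 = b56f
query mem[0x09]=0x6f, mem[0x26]=0xb5, mem[0x04]=0x59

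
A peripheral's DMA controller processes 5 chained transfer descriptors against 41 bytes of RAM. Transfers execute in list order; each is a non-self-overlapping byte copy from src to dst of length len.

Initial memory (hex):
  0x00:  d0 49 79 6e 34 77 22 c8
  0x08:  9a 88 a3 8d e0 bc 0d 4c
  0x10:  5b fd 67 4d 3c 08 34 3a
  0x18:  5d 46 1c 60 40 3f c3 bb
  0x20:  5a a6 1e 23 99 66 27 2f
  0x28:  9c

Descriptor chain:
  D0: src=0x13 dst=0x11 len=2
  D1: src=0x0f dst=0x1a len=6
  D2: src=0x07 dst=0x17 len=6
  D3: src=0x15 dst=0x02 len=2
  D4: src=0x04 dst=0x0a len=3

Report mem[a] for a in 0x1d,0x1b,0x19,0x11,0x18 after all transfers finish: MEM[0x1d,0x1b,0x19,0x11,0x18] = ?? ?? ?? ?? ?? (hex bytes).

#0 dst[0x11+2] := {0x4d,0x3c}
#1 dst[0x1a+6] := {0x4c,0x5b,0x4d,0x3c,0x4d,0x3c}
#2 dst[0x17+6] := {0xc8,0x9a,0x88,0xa3,0x8d,0xe0}
#3 dst[0x02+2] := {0x08,0x34}
#4 dst[0x0a+3] := {0x34,0x77,0x22}
query mem[0x1d]=0x3c, mem[0x1b]=0x8d, mem[0x19]=0x88, mem[0x11]=0x4d, mem[0x18]=0x9a

MEM[0x1d,0x1b,0x19,0x11,0x18] = 3c 8d 88 4d 9a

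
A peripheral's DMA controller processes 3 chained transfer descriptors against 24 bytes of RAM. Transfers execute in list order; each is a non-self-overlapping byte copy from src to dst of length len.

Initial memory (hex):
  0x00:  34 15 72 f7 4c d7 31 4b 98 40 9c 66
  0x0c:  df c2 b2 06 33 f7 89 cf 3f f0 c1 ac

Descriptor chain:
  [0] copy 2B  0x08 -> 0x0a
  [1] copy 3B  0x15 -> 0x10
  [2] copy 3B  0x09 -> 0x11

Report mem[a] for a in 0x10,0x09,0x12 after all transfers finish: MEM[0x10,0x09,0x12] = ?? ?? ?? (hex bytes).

D0: mem[0x0a..0x0b] <- [98 40]
D1: mem[0x10..0x12] <- [f0 c1 ac]
D2: mem[0x11..0x13] <- [40 98 40]
query mem[0x10]=0xf0, mem[0x09]=0x40, mem[0x12]=0x98

MEM[0x10,0x09,0x12] = f0 40 98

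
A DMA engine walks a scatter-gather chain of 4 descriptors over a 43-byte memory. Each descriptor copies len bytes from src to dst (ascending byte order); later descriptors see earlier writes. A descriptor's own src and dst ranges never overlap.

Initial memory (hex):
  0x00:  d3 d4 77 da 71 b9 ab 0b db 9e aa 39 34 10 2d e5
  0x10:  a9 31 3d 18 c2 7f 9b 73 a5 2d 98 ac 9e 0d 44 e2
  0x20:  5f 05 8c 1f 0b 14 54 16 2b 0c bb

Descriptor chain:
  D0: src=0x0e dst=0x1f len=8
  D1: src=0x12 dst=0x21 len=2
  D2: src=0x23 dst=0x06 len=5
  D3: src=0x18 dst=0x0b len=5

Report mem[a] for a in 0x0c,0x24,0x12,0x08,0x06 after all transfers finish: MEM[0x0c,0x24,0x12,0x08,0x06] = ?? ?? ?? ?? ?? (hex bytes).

MEM[0x0c,0x24,0x12,0x08,0x06] = 2d 18 3d c2 3d

#0 dst[0x1f+8] := {0x2d,0xe5,0xa9,0x31,0x3d,0x18,0xc2,0x7f}
#1 dst[0x21+2] := {0x3d,0x18}
#2 dst[0x06+5] := {0x3d,0x18,0xc2,0x7f,0x16}
#3 dst[0x0b+5] := {0xa5,0x2d,0x98,0xac,0x9e}
query mem[0x0c]=0x2d, mem[0x24]=0x18, mem[0x12]=0x3d, mem[0x08]=0xc2, mem[0x06]=0x3d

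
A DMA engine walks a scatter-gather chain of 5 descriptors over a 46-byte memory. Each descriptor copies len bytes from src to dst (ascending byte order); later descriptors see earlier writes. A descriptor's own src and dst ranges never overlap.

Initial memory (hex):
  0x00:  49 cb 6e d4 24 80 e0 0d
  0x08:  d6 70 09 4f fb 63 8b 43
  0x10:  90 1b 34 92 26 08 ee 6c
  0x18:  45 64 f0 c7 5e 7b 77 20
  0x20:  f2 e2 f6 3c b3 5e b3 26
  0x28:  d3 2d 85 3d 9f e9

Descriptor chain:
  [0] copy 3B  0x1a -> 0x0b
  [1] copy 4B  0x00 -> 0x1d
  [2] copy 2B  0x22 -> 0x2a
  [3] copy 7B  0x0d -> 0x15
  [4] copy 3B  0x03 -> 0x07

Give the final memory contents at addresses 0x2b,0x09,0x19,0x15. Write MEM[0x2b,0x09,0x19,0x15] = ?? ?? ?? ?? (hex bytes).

MEM[0x2b,0x09,0x19,0x15] = 3c 80 1b 5e

[0] 0x1a->0x0b len=3 : f0 c7 5e
[1] 0x00->0x1d len=4 : 49 cb 6e d4
[2] 0x22->0x2a len=2 : f6 3c
[3] 0x0d->0x15 len=7 : 5e 8b 43 90 1b 34 92
[4] 0x03->0x07 len=3 : d4 24 80
query mem[0x2b]=0x3c, mem[0x09]=0x80, mem[0x19]=0x1b, mem[0x15]=0x5e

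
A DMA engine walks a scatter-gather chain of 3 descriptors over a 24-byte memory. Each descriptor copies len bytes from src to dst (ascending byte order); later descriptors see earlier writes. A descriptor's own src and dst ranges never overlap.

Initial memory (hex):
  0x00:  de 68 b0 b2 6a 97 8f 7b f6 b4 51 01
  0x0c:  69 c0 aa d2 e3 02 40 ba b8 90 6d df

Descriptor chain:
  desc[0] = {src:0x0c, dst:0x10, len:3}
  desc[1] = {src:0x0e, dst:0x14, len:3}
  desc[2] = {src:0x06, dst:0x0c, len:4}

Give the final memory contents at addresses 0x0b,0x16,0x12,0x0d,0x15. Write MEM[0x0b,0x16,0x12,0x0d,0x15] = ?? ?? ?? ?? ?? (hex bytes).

MEM[0x0b,0x16,0x12,0x0d,0x15] = 01 69 aa 7b d2

[0] 0x0c->0x10 len=3 : 69 c0 aa
[1] 0x0e->0x14 len=3 : aa d2 69
[2] 0x06->0x0c len=4 : 8f 7b f6 b4
query mem[0x0b]=0x01, mem[0x16]=0x69, mem[0x12]=0xaa, mem[0x0d]=0x7b, mem[0x15]=0xd2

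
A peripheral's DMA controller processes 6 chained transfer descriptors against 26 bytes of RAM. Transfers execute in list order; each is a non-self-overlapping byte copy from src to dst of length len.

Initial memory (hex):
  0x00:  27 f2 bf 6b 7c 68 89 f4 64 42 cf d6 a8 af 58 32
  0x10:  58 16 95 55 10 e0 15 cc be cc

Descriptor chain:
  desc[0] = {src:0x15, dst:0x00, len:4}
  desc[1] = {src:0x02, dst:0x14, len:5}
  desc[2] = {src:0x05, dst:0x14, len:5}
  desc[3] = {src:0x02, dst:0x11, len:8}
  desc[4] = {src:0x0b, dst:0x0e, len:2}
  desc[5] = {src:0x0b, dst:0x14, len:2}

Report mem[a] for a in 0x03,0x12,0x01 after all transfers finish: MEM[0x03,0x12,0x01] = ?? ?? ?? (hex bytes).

MEM[0x03,0x12,0x01] = be be 15

[0] 0x15->0x00 len=4 : e0 15 cc be
[1] 0x02->0x14 len=5 : cc be 7c 68 89
[2] 0x05->0x14 len=5 : 68 89 f4 64 42
[3] 0x02->0x11 len=8 : cc be 7c 68 89 f4 64 42
[4] 0x0b->0x0e len=2 : d6 a8
[5] 0x0b->0x14 len=2 : d6 a8
query mem[0x03]=0xbe, mem[0x12]=0xbe, mem[0x01]=0x15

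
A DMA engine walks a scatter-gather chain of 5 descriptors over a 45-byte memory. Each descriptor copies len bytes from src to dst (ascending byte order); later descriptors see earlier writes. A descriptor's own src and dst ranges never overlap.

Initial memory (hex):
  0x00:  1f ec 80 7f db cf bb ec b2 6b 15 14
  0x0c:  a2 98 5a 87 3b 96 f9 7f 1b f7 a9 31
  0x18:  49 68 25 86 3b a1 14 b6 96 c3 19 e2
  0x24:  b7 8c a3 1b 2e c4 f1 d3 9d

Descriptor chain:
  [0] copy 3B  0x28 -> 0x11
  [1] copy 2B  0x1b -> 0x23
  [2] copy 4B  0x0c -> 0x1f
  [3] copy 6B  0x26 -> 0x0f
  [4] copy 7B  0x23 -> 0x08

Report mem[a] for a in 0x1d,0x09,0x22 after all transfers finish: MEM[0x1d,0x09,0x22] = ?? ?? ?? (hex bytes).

MEM[0x1d,0x09,0x22] = a1 3b 87

  after D0: wrote 3B at 0x11 = 2ec4f1
  after D1: wrote 2B at 0x23 = 863b
  after D2: wrote 4B at 0x1f = a2985a87
  after D3: wrote 6B at 0x0f = a31b2ec4f1d3
  after D4: wrote 7B at 0x08 = 863b8ca31b2ec4
query mem[0x1d]=0xa1, mem[0x09]=0x3b, mem[0x22]=0x87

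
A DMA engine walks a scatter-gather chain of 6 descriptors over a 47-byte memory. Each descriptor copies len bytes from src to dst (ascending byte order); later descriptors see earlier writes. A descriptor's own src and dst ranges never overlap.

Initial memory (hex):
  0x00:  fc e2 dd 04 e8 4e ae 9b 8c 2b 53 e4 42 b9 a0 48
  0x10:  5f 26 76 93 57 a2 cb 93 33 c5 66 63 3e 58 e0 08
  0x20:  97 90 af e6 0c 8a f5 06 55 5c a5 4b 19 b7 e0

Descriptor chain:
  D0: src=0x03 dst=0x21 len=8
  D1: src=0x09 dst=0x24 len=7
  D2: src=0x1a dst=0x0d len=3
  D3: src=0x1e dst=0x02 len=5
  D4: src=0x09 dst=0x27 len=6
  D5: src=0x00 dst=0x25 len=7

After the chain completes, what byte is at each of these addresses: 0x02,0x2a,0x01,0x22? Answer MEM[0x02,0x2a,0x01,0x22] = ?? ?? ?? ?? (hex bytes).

MEM[0x02,0x2a,0x01,0x22] = e0 04 e2 e8

[0] 0x03->0x21 len=8 : 04 e8 4e ae 9b 8c 2b 53
[1] 0x09->0x24 len=7 : 2b 53 e4 42 b9 a0 48
[2] 0x1a->0x0d len=3 : 66 63 3e
[3] 0x1e->0x02 len=5 : e0 08 97 04 e8
[4] 0x09->0x27 len=6 : 2b 53 e4 42 66 63
[5] 0x00->0x25 len=7 : fc e2 e0 08 97 04 e8
query mem[0x02]=0xe0, mem[0x2a]=0x04, mem[0x01]=0xe2, mem[0x22]=0xe8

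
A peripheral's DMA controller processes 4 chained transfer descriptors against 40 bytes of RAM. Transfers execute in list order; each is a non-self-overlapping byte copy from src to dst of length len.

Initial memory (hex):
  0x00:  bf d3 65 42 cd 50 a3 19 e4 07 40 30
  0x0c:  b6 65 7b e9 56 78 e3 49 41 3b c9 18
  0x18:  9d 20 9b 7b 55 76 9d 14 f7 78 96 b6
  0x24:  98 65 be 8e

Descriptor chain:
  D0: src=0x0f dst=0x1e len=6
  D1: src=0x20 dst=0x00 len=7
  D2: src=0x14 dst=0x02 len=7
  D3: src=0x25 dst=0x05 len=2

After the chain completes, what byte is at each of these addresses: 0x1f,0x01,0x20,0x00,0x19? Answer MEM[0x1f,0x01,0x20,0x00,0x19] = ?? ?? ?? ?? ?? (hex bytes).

MEM[0x1f,0x01,0x20,0x00,0x19] = 56 e3 78 78 20

[0] 0x0f->0x1e len=6 : e9 56 78 e3 49 41
[1] 0x20->0x00 len=7 : 78 e3 49 41 98 65 be
[2] 0x14->0x02 len=7 : 41 3b c9 18 9d 20 9b
[3] 0x25->0x05 len=2 : 65 be
query mem[0x1f]=0x56, mem[0x01]=0xe3, mem[0x20]=0x78, mem[0x00]=0x78, mem[0x19]=0x20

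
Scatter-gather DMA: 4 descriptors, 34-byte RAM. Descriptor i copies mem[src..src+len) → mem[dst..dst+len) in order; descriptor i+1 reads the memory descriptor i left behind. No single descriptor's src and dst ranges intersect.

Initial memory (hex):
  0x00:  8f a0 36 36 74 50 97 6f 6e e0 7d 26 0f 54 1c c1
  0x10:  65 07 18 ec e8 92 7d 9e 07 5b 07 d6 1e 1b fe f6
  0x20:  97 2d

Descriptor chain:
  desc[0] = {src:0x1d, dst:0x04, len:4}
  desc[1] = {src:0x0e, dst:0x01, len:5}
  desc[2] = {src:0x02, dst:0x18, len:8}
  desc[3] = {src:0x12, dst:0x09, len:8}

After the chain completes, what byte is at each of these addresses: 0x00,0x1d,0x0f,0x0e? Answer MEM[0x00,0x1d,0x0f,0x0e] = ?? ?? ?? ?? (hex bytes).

MEM[0x00,0x1d,0x0f,0x0e] = 8f 97 c1 9e

[0] 0x1d->0x04 len=4 : 1b fe f6 97
[1] 0x0e->0x01 len=5 : 1c c1 65 07 18
[2] 0x02->0x18 len=8 : c1 65 07 18 f6 97 6e e0
[3] 0x12->0x09 len=8 : 18 ec e8 92 7d 9e c1 65
query mem[0x00]=0x8f, mem[0x1d]=0x97, mem[0x0f]=0xc1, mem[0x0e]=0x9e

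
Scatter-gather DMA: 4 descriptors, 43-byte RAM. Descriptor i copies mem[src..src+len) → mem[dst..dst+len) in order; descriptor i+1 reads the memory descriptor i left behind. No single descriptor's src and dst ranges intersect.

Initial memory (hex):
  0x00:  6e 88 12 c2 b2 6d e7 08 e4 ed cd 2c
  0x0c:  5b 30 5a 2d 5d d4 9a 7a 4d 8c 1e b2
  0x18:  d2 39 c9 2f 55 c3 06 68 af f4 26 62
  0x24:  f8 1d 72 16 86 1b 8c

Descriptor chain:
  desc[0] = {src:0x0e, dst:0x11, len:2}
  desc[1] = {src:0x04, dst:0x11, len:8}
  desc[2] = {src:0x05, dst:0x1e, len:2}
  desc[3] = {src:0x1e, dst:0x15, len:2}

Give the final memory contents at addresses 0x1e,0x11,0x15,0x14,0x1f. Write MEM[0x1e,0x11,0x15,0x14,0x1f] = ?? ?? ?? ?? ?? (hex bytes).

[0] 0x0e->0x11 len=2 : 5a 2d
[1] 0x04->0x11 len=8 : b2 6d e7 08 e4 ed cd 2c
[2] 0x05->0x1e len=2 : 6d e7
[3] 0x1e->0x15 len=2 : 6d e7
query mem[0x1e]=0x6d, mem[0x11]=0xb2, mem[0x15]=0x6d, mem[0x14]=0x08, mem[0x1f]=0xe7

MEM[0x1e,0x11,0x15,0x14,0x1f] = 6d b2 6d 08 e7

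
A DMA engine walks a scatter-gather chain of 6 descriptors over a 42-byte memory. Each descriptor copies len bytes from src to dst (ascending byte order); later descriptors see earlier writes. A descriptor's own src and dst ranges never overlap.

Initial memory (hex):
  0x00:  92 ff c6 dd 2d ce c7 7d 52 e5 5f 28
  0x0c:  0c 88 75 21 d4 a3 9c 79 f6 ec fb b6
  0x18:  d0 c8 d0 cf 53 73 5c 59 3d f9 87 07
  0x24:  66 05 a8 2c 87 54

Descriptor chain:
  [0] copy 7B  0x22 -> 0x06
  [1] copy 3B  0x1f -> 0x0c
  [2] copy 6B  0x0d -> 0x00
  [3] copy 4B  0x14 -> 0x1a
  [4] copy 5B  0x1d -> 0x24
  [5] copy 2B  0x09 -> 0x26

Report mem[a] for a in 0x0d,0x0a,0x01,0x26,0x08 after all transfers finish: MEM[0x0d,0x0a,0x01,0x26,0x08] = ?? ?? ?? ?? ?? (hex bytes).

[0] 0x22->0x06 len=7 : 87 07 66 05 a8 2c 87
[1] 0x1f->0x0c len=3 : 59 3d f9
[2] 0x0d->0x00 len=6 : 3d f9 21 d4 a3 9c
[3] 0x14->0x1a len=4 : f6 ec fb b6
[4] 0x1d->0x24 len=5 : b6 5c 59 3d f9
[5] 0x09->0x26 len=2 : 05 a8
query mem[0x0d]=0x3d, mem[0x0a]=0xa8, mem[0x01]=0xf9, mem[0x26]=0x05, mem[0x08]=0x66

MEM[0x0d,0x0a,0x01,0x26,0x08] = 3d a8 f9 05 66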